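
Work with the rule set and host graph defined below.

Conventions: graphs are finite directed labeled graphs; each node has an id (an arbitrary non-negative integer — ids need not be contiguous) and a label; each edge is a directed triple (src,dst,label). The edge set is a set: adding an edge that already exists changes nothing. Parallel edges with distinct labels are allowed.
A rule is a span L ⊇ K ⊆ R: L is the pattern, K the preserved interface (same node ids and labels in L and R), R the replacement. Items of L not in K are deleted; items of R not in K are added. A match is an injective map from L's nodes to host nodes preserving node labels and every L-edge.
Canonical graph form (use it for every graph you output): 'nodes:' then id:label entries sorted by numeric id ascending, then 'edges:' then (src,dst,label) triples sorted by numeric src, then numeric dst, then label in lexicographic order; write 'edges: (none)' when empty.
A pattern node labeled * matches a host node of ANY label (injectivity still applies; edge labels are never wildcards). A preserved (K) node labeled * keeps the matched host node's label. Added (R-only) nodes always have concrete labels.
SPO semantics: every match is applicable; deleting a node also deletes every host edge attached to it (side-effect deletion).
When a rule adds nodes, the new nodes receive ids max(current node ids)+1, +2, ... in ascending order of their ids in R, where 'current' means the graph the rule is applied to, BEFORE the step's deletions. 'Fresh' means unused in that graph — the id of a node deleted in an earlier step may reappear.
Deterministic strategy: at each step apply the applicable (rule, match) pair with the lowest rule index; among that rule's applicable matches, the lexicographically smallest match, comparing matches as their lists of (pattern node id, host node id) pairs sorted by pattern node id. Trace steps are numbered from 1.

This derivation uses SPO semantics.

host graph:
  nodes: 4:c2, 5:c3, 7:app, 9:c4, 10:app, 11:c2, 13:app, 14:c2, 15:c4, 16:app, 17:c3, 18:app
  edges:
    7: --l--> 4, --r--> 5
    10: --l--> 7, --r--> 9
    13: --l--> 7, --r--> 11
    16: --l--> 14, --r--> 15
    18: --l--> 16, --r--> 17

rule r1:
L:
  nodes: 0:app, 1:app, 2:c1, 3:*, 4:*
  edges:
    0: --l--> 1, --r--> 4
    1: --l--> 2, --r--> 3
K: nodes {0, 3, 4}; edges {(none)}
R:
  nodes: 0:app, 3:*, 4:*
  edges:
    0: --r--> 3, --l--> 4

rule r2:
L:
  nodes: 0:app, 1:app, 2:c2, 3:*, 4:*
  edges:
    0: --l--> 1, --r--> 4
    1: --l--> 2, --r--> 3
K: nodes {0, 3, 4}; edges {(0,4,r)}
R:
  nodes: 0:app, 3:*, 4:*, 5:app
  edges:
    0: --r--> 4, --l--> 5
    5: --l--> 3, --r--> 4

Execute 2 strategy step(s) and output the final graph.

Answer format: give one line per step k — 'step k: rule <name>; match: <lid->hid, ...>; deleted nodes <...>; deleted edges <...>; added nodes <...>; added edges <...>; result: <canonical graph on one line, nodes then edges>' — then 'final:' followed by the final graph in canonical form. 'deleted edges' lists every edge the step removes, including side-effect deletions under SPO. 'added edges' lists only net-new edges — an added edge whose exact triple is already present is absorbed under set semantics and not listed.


step 1: rule r2; match: 0->10, 1->7, 2->4, 3->5, 4->9; deleted nodes 4, 7; deleted edges (7,4,l); (7,5,r); (10,7,l); (13,7,l); added nodes 19; added edges (10,19,l); (19,5,l); (19,9,r); result: nodes: 5:c3, 9:c4, 10:app, 11:c2, 13:app, 14:c2, 15:c4, 16:app, 17:c3, 18:app, 19:app edges: (10,9,r); (10,19,l); (13,11,r); (16,14,l); (16,15,r); (18,16,l); (18,17,r); (19,5,l); (19,9,r)
step 2: rule r2; match: 0->18, 1->16, 2->14, 3->15, 4->17; deleted nodes 14, 16; deleted edges (16,14,l); (16,15,r); (18,16,l); added nodes 20; added edges (18,20,l); (20,15,l); (20,17,r); result: nodes: 5:c3, 9:c4, 10:app, 11:c2, 13:app, 15:c4, 17:c3, 18:app, 19:app, 20:app edges: (10,9,r); (10,19,l); (13,11,r); (18,17,r); (18,20,l); (19,5,l); (19,9,r); (20,15,l); (20,17,r)
final:
nodes: 5:c3, 9:c4, 10:app, 11:c2, 13:app, 15:c4, 17:c3, 18:app, 19:app, 20:app
edges: (10,9,r); (10,19,l); (13,11,r); (18,17,r); (18,20,l); (19,5,l); (19,9,r); (20,15,l); (20,17,r)


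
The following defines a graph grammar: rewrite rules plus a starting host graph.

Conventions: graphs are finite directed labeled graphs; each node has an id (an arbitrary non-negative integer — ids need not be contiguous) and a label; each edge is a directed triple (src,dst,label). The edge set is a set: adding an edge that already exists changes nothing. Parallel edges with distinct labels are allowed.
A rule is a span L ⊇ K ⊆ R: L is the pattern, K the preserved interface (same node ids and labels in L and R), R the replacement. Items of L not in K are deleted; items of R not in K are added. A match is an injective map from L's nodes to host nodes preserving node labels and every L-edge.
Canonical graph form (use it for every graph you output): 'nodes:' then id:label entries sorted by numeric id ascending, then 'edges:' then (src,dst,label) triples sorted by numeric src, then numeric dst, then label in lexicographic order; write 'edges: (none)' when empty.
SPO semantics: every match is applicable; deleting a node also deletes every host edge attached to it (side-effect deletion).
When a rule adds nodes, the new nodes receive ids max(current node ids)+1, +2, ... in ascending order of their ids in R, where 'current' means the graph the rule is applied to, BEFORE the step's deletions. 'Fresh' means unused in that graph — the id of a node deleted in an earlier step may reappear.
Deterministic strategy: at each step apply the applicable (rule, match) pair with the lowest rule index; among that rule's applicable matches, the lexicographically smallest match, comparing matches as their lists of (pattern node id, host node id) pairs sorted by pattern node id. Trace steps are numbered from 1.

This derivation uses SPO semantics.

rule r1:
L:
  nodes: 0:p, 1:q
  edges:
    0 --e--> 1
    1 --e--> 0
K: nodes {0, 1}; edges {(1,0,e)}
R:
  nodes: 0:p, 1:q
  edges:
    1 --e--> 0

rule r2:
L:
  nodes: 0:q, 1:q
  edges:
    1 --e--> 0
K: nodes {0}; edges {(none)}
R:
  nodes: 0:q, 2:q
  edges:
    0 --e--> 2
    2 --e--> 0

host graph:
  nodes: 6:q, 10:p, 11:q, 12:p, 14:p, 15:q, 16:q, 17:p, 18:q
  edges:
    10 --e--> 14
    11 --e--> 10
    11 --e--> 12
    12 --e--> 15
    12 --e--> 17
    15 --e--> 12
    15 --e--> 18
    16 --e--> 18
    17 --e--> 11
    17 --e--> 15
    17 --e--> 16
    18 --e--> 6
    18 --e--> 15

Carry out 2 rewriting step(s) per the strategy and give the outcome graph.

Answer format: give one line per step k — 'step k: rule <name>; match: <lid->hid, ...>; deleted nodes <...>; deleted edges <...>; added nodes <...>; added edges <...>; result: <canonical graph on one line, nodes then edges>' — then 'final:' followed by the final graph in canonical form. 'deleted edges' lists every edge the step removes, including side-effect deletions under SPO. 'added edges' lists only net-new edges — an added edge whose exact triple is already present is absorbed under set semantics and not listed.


step 1: rule r1; match: 0->12, 1->15; deleted nodes (none); deleted edges (12,15,e); added nodes (none); added edges (none); result: nodes: 6:q, 10:p, 11:q, 12:p, 14:p, 15:q, 16:q, 17:p, 18:q edges: (10,14,e); (11,10,e); (11,12,e); (12,17,e); (15,12,e); (15,18,e); (16,18,e); (17,11,e); (17,15,e); (17,16,e); (18,6,e); (18,15,e)
step 2: rule r2; match: 0->6, 1->18; deleted nodes 18; deleted edges (15,18,e); (16,18,e); (18,6,e); (18,15,e); added nodes 19; added edges (6,19,e); (19,6,e); result: nodes: 6:q, 10:p, 11:q, 12:p, 14:p, 15:q, 16:q, 17:p, 19:q edges: (6,19,e); (10,14,e); (11,10,e); (11,12,e); (12,17,e); (15,12,e); (17,11,e); (17,15,e); (17,16,e); (19,6,e)
final:
nodes: 6:q, 10:p, 11:q, 12:p, 14:p, 15:q, 16:q, 17:p, 19:q
edges: (6,19,e); (10,14,e); (11,10,e); (11,12,e); (12,17,e); (15,12,e); (17,11,e); (17,15,e); (17,16,e); (19,6,e)


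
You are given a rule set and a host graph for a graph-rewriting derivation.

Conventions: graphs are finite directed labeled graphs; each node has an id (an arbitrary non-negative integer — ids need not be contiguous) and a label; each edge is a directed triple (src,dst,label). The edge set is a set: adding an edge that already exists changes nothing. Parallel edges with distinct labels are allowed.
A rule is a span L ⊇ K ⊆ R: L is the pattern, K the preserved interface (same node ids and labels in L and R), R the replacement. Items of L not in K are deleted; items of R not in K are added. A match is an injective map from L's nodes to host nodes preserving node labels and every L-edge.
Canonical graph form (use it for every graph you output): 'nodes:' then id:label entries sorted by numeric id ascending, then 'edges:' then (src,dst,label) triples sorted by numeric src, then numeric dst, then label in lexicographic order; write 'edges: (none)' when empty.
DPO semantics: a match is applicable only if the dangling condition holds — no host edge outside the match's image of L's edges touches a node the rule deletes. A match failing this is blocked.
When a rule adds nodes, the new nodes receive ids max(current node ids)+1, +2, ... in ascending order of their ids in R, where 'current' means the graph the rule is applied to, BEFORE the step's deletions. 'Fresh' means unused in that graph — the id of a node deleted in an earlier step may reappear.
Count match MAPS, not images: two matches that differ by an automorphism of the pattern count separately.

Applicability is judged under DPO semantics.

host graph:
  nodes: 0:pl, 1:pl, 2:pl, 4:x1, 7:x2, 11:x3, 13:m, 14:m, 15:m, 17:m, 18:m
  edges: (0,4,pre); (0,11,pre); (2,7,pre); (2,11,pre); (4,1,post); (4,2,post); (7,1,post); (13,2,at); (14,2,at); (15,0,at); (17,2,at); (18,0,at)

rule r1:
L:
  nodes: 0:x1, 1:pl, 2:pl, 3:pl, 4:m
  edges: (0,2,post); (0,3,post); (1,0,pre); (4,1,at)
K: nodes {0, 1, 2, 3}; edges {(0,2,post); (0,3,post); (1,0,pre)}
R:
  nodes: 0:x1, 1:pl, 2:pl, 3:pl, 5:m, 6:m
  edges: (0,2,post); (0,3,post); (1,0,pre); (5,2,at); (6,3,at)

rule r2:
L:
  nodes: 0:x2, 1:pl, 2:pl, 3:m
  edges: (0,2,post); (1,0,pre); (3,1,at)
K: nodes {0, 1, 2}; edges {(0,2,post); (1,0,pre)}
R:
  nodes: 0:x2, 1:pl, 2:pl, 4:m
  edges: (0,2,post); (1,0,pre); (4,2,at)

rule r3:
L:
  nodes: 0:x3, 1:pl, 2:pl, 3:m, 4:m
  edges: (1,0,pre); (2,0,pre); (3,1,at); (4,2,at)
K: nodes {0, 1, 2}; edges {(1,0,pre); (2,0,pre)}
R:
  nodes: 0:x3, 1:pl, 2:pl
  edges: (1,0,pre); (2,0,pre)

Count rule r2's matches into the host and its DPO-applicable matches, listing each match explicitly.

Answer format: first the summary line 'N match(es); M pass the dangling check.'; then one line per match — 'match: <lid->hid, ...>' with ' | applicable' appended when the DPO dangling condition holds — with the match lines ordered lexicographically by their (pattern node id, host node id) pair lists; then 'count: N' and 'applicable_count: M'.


3 match(es); 3 pass the dangling check.
match: 0->7, 1->2, 2->1, 3->13 | applicable
match: 0->7, 1->2, 2->1, 3->14 | applicable
match: 0->7, 1->2, 2->1, 3->17 | applicable
count: 3
applicable_count: 3


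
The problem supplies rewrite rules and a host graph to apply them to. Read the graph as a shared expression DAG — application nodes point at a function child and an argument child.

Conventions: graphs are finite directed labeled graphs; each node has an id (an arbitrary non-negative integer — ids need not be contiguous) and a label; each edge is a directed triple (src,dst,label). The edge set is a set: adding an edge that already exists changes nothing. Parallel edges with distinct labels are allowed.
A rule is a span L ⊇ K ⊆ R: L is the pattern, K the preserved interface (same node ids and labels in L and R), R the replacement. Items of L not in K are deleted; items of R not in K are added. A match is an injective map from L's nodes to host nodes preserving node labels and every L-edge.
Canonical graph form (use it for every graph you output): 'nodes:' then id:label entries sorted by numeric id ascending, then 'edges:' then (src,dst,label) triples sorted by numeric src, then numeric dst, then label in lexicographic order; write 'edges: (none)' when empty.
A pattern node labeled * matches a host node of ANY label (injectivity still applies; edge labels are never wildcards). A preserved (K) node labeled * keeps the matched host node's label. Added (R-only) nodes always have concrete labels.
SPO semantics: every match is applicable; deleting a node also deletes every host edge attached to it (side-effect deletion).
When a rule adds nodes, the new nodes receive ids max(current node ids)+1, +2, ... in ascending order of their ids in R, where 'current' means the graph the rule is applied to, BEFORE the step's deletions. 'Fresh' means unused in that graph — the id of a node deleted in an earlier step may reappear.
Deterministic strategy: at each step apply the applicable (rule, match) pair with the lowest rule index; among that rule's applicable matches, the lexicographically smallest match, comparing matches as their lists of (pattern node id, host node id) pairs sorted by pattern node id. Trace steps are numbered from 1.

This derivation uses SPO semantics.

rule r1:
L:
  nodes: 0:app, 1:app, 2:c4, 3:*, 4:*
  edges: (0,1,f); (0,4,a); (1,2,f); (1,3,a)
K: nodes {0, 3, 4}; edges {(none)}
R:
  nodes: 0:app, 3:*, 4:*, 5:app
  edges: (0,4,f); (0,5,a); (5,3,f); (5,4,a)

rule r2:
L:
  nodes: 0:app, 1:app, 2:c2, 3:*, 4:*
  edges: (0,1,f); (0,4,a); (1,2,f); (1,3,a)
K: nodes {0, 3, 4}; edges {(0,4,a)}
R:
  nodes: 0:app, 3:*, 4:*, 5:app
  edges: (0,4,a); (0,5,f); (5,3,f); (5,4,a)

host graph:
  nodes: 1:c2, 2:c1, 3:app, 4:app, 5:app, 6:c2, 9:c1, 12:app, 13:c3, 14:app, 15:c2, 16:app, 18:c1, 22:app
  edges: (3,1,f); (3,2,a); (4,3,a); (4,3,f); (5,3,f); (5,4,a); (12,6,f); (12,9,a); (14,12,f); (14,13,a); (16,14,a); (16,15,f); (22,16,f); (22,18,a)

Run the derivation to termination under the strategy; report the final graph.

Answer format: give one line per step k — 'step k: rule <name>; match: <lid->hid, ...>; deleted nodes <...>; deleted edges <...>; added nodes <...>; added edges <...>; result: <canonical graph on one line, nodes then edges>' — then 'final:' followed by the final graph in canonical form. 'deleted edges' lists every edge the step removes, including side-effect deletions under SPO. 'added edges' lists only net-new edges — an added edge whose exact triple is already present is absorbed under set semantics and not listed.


step 1: rule r2; match: 0->5, 1->3, 2->1, 3->2, 4->4; deleted nodes 1, 3; deleted edges (3,1,f); (3,2,a); (4,3,a); (4,3,f); (5,3,f); added nodes 23; added edges (5,23,f); (23,2,f); (23,4,a); result: nodes: 2:c1, 4:app, 5:app, 6:c2, 9:c1, 12:app, 13:c3, 14:app, 15:c2, 16:app, 18:c1, 22:app, 23:app edges: (5,4,a); (5,23,f); (12,6,f); (12,9,a); (14,12,f); (14,13,a); (16,14,a); (16,15,f); (22,16,f); (22,18,a); (23,2,f); (23,4,a)
step 2: rule r2; match: 0->14, 1->12, 2->6, 3->9, 4->13; deleted nodes 6, 12; deleted edges (12,6,f); (12,9,a); (14,12,f); added nodes 24; added edges (14,24,f); (24,9,f); (24,13,a); result: nodes: 2:c1, 4:app, 5:app, 9:c1, 13:c3, 14:app, 15:c2, 16:app, 18:c1, 22:app, 23:app, 24:app edges: (5,4,a); (5,23,f); (14,13,a); (14,24,f); (16,14,a); (16,15,f); (22,16,f); (22,18,a); (23,2,f); (23,4,a); (24,9,f); (24,13,a)
step 3: rule r2; match: 0->22, 1->16, 2->15, 3->14, 4->18; deleted nodes 15, 16; deleted edges (16,14,a); (16,15,f); (22,16,f); added nodes 25; added edges (22,25,f); (25,14,f); (25,18,a); result: nodes: 2:c1, 4:app, 5:app, 9:c1, 13:c3, 14:app, 18:c1, 22:app, 23:app, 24:app, 25:app edges: (5,4,a); (5,23,f); (14,13,a); (14,24,f); (22,18,a); (22,25,f); (23,2,f); (23,4,a); (24,9,f); (24,13,a); (25,14,f); (25,18,a)
final:
nodes: 2:c1, 4:app, 5:app, 9:c1, 13:c3, 14:app, 18:c1, 22:app, 23:app, 24:app, 25:app
edges: (5,4,a); (5,23,f); (14,13,a); (14,24,f); (22,18,a); (22,25,f); (23,2,f); (23,4,a); (24,9,f); (24,13,a); (25,14,f); (25,18,a)


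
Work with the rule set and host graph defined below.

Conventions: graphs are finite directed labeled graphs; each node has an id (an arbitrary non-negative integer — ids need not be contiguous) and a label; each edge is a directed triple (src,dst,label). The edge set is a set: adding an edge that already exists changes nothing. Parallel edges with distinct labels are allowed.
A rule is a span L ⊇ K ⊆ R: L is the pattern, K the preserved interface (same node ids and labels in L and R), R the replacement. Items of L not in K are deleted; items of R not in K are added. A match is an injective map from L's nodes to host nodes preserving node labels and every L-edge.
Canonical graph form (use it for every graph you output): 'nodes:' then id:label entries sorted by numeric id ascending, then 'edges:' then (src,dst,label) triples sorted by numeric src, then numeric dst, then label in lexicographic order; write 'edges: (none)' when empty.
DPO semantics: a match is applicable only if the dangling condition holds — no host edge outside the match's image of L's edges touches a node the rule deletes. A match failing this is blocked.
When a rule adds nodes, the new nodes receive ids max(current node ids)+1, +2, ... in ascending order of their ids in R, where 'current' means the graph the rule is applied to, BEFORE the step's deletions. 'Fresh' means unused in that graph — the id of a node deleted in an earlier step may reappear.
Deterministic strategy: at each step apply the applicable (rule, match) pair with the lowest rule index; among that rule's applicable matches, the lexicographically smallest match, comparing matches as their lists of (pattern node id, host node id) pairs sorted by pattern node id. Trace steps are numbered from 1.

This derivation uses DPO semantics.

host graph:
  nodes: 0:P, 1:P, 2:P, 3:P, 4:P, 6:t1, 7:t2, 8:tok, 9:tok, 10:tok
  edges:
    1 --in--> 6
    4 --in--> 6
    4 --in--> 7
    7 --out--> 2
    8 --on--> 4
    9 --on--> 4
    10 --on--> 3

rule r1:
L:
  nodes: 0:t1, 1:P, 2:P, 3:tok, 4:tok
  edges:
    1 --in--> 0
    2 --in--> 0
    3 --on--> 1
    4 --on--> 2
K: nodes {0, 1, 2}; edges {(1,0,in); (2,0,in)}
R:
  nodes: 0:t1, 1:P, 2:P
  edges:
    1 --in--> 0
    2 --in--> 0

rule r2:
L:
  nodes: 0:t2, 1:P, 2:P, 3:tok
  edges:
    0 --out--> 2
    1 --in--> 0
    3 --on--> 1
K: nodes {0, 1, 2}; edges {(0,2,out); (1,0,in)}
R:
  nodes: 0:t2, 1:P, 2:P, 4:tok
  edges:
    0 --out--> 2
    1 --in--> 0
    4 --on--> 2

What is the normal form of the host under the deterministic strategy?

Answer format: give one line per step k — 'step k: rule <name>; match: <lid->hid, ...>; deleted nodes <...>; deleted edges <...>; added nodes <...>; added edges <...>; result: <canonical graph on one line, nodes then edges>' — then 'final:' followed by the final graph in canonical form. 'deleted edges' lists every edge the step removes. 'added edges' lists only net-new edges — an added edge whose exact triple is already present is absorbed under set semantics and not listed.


step 1: rule r2; match: 0->7, 1->4, 2->2, 3->8; deleted nodes 8; deleted edges (8,4,on); added nodes 11; added edges (11,2,on); result: nodes: 0:P, 1:P, 2:P, 3:P, 4:P, 6:t1, 7:t2, 9:tok, 10:tok, 11:tok edges: (1,6,in); (4,6,in); (4,7,in); (7,2,out); (9,4,on); (10,3,on); (11,2,on)
step 2: rule r2; match: 0->7, 1->4, 2->2, 3->9; deleted nodes 9; deleted edges (9,4,on); added nodes 12; added edges (12,2,on); result: nodes: 0:P, 1:P, 2:P, 3:P, 4:P, 6:t1, 7:t2, 10:tok, 11:tok, 12:tok edges: (1,6,in); (4,6,in); (4,7,in); (7,2,out); (10,3,on); (11,2,on); (12,2,on)
final:
nodes: 0:P, 1:P, 2:P, 3:P, 4:P, 6:t1, 7:t2, 10:tok, 11:tok, 12:tok
edges: (1,6,in); (4,6,in); (4,7,in); (7,2,out); (10,3,on); (11,2,on); (12,2,on)


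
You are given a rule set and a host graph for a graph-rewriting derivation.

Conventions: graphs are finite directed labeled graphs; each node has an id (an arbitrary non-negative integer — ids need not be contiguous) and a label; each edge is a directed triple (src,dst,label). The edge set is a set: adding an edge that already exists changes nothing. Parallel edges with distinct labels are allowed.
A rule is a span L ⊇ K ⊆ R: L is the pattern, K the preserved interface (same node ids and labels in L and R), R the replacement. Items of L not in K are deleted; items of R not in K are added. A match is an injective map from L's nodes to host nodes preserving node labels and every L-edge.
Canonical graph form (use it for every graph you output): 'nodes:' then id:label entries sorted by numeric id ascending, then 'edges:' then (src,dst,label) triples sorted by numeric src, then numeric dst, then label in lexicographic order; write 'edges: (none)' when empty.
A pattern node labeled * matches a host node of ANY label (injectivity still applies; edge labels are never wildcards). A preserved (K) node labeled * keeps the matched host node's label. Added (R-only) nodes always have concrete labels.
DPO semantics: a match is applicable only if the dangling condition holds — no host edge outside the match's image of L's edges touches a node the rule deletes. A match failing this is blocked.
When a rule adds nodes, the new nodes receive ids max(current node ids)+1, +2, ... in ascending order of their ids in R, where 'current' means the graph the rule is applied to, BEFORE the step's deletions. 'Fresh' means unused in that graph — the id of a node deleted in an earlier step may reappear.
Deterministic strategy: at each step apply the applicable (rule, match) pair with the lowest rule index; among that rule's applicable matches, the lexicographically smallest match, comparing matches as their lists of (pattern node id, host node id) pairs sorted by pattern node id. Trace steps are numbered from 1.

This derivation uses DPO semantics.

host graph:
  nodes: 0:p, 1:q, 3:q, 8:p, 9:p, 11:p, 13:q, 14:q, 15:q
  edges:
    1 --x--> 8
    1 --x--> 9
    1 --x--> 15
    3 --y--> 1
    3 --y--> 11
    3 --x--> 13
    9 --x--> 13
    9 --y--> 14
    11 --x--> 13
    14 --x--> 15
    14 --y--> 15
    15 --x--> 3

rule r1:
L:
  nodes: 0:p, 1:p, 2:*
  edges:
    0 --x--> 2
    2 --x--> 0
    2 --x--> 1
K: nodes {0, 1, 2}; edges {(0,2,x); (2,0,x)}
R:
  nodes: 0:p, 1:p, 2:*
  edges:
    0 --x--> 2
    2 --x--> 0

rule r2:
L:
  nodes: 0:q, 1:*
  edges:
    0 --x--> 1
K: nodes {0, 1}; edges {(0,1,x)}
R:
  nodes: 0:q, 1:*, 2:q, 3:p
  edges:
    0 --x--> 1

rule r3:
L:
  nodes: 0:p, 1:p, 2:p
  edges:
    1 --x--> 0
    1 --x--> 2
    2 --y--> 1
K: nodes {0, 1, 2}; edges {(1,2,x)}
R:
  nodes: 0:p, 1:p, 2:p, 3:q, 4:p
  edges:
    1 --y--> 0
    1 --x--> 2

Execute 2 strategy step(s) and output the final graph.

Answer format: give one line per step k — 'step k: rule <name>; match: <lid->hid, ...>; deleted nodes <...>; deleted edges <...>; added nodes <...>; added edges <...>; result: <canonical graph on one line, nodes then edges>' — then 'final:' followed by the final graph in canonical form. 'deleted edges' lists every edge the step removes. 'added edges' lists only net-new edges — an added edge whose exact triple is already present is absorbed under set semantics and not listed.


step 1: rule r2; match: 0->1, 1->8; deleted nodes (none); deleted edges (none); added nodes 16, 17; added edges (none); result: nodes: 0:p, 1:q, 3:q, 8:p, 9:p, 11:p, 13:q, 14:q, 15:q, 16:q, 17:p edges: (1,8,x); (1,9,x); (1,15,x); (3,1,y); (3,11,y); (3,13,x); (9,13,x); (9,14,y); (11,13,x); (14,15,x); (14,15,y); (15,3,x)
step 2: rule r2; match: 0->1, 1->8; deleted nodes (none); deleted edges (none); added nodes 18, 19; added edges (none); result: nodes: 0:p, 1:q, 3:q, 8:p, 9:p, 11:p, 13:q, 14:q, 15:q, 16:q, 17:p, 18:q, 19:p edges: (1,8,x); (1,9,x); (1,15,x); (3,1,y); (3,11,y); (3,13,x); (9,13,x); (9,14,y); (11,13,x); (14,15,x); (14,15,y); (15,3,x)
final:
nodes: 0:p, 1:q, 3:q, 8:p, 9:p, 11:p, 13:q, 14:q, 15:q, 16:q, 17:p, 18:q, 19:p
edges: (1,8,x); (1,9,x); (1,15,x); (3,1,y); (3,11,y); (3,13,x); (9,13,x); (9,14,y); (11,13,x); (14,15,x); (14,15,y); (15,3,x)


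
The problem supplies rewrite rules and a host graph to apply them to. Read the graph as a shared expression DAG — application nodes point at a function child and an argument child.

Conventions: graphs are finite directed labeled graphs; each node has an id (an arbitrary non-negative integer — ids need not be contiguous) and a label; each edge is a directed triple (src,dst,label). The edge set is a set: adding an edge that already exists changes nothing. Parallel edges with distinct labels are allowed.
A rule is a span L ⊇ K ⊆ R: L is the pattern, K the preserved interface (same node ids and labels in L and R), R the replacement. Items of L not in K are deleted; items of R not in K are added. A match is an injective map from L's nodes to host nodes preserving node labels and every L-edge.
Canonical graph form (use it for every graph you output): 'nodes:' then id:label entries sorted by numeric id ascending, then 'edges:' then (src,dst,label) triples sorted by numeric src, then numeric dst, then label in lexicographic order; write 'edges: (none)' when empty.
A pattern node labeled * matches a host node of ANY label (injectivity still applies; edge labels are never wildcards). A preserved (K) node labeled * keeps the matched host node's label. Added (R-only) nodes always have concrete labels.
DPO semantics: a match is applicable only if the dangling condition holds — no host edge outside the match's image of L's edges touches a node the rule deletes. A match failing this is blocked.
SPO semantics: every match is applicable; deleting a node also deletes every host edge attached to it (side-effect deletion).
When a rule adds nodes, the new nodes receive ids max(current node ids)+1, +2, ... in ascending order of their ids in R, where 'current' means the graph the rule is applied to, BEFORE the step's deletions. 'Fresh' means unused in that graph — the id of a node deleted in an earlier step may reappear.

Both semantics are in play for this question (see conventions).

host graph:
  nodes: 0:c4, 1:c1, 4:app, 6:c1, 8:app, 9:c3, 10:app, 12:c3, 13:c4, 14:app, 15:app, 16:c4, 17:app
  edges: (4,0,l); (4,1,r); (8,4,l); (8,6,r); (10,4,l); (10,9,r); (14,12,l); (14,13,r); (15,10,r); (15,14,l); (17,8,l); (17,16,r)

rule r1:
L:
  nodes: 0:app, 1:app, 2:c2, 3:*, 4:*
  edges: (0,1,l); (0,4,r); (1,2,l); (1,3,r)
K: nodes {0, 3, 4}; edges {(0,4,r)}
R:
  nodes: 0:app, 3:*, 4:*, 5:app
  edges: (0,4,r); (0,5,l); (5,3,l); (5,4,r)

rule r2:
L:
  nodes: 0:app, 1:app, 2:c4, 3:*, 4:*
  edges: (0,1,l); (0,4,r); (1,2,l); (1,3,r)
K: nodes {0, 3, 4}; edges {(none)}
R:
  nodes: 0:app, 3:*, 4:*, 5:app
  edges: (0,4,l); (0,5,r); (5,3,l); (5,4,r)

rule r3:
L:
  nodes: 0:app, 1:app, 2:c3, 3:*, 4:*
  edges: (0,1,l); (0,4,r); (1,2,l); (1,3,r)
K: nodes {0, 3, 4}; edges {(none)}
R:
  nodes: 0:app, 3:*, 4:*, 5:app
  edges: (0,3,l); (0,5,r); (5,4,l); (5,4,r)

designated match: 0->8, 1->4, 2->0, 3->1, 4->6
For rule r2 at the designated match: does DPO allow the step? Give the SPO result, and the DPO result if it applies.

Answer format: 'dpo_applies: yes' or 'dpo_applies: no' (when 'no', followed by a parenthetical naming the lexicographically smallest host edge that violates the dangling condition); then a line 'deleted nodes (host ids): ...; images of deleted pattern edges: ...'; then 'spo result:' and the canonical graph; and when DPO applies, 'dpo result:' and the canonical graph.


dpo_applies: no
(the rule deletes node 4, which keeps host edge (10,4,l) outside the match image — the dangling condition fails, DPO blocks; SPO proceeds and side-deletes such edges)
deleted nodes (host ids): 0, 4; images of deleted pattern edges: (4,0,l); (4,1,r); (8,4,l); (8,6,r)
spo result:
nodes: 1:c1, 6:c1, 8:app, 9:c3, 10:app, 12:c3, 13:c4, 14:app, 15:app, 16:c4, 17:app, 18:app
edges: (8,6,l); (8,18,r); (10,9,r); (14,12,l); (14,13,r); (15,10,r); (15,14,l); (17,8,l); (17,16,r); (18,1,l); (18,6,r)


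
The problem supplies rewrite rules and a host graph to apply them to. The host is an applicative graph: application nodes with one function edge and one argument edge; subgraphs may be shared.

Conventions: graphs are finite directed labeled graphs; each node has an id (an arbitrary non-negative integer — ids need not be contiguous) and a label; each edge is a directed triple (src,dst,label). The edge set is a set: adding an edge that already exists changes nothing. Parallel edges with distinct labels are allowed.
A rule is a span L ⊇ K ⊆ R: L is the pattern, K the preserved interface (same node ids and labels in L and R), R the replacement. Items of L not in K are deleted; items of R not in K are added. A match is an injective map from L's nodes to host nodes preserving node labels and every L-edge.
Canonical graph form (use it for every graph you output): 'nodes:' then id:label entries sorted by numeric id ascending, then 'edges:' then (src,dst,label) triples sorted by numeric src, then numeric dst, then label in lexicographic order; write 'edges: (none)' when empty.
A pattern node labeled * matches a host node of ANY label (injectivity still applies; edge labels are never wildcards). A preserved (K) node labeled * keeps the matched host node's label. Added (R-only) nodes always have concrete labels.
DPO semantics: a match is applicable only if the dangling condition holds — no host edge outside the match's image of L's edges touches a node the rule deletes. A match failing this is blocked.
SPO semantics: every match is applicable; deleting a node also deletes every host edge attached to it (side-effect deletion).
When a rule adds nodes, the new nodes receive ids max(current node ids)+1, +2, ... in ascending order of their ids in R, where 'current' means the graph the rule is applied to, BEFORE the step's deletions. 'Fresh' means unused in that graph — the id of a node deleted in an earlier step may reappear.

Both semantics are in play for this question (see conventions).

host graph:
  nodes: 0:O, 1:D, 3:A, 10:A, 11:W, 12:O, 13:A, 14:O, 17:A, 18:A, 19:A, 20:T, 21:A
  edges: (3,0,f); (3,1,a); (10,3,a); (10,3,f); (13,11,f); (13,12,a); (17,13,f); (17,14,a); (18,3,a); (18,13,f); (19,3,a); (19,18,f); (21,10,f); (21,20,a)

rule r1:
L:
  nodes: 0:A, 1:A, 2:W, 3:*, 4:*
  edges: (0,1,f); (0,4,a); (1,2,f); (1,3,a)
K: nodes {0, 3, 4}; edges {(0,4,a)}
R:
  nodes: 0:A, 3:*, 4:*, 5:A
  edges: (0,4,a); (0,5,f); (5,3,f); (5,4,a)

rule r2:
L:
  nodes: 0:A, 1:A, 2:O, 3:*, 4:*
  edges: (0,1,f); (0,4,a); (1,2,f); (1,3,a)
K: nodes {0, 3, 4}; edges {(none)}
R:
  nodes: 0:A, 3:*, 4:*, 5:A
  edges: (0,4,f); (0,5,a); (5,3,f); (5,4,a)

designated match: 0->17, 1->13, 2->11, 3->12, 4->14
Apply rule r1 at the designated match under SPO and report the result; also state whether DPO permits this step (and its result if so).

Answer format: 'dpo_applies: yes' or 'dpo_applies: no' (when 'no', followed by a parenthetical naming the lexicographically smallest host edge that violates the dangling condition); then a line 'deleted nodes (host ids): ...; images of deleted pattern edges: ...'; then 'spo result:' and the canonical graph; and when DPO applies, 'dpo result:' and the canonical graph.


dpo_applies: no
(the rule deletes node 13, which keeps host edge (18,13,f) outside the match image — the dangling condition fails, DPO blocks; SPO proceeds and side-deletes such edges)
deleted nodes (host ids): 11, 13; images of deleted pattern edges: (13,11,f); (13,12,a); (17,13,f)
spo result:
nodes: 0:O, 1:D, 3:A, 10:A, 12:O, 14:O, 17:A, 18:A, 19:A, 20:T, 21:A, 22:A
edges: (3,0,f); (3,1,a); (10,3,a); (10,3,f); (17,14,a); (17,22,f); (18,3,a); (19,3,a); (19,18,f); (21,10,f); (21,20,a); (22,12,f); (22,14,a)


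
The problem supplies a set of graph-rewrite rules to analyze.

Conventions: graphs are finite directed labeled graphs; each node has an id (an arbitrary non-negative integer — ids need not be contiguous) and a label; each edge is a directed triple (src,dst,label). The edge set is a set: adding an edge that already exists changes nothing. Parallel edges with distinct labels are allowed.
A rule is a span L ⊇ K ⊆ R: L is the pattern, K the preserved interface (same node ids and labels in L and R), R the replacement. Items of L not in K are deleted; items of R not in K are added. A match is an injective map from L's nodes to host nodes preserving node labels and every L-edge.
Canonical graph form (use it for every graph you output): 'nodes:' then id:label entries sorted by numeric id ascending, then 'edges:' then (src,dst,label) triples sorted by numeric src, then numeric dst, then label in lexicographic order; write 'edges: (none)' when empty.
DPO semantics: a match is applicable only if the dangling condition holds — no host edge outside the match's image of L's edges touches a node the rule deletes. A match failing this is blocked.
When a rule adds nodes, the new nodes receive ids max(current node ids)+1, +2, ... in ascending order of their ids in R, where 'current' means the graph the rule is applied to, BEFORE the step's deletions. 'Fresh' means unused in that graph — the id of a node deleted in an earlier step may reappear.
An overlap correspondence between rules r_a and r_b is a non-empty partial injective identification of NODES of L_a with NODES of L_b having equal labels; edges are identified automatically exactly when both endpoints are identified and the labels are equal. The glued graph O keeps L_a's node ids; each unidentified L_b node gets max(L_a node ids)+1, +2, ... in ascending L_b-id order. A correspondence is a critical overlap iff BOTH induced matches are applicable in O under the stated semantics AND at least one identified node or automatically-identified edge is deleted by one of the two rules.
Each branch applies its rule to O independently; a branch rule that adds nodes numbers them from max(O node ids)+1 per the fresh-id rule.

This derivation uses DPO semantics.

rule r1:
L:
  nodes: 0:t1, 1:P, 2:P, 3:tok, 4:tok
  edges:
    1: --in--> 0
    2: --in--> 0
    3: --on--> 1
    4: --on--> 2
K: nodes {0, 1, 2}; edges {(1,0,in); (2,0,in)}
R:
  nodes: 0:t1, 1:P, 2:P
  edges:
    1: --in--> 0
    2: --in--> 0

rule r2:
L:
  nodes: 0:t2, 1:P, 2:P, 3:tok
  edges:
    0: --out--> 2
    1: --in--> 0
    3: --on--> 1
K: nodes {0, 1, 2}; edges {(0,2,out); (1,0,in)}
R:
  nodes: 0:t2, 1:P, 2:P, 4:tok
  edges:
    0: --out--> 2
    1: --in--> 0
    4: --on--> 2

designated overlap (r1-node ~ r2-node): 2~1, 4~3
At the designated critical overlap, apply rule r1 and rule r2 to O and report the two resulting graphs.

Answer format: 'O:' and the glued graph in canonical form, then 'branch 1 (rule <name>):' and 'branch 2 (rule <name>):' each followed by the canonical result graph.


O:
nodes: 0:t1, 1:P, 2:P, 3:tok, 4:tok, 5:t2, 6:P
edges: (1,0,in); (2,0,in); (2,5,in); (3,1,on); (4,2,on); (5,6,out)
branch 1 (rule r1):
nodes: 0:t1, 1:P, 2:P, 5:t2, 6:P
edges: (1,0,in); (2,0,in); (2,5,in); (5,6,out)
branch 2 (rule r2):
nodes: 0:t1, 1:P, 2:P, 3:tok, 5:t2, 6:P, 7:tok
edges: (1,0,in); (2,0,in); (2,5,in); (3,1,on); (5,6,out); (7,6,on)


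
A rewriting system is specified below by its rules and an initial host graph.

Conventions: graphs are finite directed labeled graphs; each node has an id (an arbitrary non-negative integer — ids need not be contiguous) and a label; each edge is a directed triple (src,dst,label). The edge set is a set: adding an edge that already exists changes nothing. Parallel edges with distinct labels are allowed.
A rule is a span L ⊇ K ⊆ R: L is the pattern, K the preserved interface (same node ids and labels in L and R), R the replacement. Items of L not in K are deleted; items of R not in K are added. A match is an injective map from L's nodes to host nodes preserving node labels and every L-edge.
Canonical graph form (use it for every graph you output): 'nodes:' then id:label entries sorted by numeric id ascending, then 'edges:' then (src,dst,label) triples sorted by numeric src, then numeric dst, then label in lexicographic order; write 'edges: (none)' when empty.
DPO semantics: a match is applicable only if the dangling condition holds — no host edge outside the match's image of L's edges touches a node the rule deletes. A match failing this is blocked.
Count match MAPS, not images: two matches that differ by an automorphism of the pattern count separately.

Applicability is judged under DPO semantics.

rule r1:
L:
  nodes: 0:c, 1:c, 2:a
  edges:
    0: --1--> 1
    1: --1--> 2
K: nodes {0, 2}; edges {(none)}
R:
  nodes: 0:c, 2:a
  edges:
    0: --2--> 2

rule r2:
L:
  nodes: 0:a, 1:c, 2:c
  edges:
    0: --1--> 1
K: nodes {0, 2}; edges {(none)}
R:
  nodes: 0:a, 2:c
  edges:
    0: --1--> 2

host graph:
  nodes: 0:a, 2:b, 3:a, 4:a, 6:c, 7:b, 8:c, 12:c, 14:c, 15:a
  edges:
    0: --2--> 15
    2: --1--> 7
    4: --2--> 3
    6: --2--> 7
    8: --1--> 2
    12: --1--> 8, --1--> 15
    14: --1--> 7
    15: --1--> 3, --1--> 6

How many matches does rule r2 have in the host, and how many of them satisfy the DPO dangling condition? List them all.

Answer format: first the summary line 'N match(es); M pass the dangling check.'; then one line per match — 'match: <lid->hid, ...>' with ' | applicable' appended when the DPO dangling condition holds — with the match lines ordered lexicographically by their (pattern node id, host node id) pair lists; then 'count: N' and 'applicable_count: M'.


3 match(es); 0 pass the dangling check.
match: 0->15, 1->6, 2->8
match: 0->15, 1->6, 2->12
match: 0->15, 1->6, 2->14
count: 3
applicable_count: 0


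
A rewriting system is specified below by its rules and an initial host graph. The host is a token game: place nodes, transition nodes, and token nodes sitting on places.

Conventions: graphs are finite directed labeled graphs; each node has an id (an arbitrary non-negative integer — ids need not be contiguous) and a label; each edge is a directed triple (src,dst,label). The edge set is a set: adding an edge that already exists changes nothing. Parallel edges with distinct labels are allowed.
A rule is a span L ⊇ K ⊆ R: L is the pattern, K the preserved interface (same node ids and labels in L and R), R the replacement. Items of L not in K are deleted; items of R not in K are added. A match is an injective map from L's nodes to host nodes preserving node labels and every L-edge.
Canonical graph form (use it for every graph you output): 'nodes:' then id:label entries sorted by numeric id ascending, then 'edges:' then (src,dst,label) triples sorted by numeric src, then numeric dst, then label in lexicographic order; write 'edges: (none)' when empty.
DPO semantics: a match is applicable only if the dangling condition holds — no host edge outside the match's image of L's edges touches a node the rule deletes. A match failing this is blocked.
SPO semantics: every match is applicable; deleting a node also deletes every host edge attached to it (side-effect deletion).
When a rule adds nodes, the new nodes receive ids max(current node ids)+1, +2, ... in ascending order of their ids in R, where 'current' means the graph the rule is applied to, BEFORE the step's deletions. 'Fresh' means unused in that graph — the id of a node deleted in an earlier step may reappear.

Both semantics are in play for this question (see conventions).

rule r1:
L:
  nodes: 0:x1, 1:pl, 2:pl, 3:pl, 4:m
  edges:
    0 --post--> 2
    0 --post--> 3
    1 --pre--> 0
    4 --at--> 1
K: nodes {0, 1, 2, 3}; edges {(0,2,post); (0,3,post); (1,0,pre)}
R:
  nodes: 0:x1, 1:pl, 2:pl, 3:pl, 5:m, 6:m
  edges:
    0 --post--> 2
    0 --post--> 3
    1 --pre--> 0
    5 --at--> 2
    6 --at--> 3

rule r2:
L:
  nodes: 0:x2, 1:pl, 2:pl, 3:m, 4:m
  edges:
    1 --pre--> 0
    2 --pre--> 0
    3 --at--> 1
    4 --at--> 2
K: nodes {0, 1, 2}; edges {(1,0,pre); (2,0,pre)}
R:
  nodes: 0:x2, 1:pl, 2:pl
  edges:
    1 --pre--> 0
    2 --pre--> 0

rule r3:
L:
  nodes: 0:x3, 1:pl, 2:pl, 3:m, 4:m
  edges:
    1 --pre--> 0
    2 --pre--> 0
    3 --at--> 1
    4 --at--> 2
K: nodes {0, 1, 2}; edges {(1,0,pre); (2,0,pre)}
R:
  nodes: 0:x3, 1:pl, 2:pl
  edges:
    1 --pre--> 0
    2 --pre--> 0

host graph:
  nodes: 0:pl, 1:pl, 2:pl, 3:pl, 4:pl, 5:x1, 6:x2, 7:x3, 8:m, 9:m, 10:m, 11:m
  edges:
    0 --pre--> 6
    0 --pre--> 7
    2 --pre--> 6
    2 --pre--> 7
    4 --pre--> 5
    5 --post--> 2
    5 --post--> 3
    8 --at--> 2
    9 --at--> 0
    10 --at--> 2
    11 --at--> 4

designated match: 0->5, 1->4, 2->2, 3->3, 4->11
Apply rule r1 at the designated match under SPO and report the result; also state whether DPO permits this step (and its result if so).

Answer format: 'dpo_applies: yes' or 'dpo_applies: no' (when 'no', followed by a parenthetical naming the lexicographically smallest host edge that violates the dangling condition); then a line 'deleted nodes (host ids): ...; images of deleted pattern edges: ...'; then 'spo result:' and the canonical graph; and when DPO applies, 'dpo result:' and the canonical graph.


dpo_applies: yes
deleted nodes (host ids): 11; images of deleted pattern edges: (11,4,at)
spo result:
nodes: 0:pl, 1:pl, 2:pl, 3:pl, 4:pl, 5:x1, 6:x2, 7:x3, 8:m, 9:m, 10:m, 12:m, 13:m
edges: (0,6,pre); (0,7,pre); (2,6,pre); (2,7,pre); (4,5,pre); (5,2,post); (5,3,post); (8,2,at); (9,0,at); (10,2,at); (12,2,at); (13,3,at)
dpo result:
nodes: 0:pl, 1:pl, 2:pl, 3:pl, 4:pl, 5:x1, 6:x2, 7:x3, 8:m, 9:m, 10:m, 12:m, 13:m
edges: (0,6,pre); (0,7,pre); (2,6,pre); (2,7,pre); (4,5,pre); (5,2,post); (5,3,post); (8,2,at); (9,0,at); (10,2,at); (12,2,at); (13,3,at)
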